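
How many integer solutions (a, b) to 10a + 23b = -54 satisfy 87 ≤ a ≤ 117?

gcd(23, 10) = 1  (23 = 2×10 + 3, 10 = 3×3 + 1, 3 = 3×1).
Back-substituting, 10×(7) + 23×(-3) = 1.
Scale by -54: particular solution (-378, 162); reduce a mod 23: (13, -8).
General solution: a = 13 + 23t, b = -8 - 10t for integer t.
87 ≤ 13 + 23t ≤ 117 gives t ∈ [4, 4], which is 1 value.

1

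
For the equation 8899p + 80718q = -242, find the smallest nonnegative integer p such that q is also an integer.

gcd(80718, 8899) = 11.
11 divides -242, so solutions exist.
By Bézout, 8899*(3347) + 80718*(-369) = 11.
Scale by -242/11 = -22: (p₀, q₀) = (-73634, 8118).
General solution: p = -73634 + 7338t, q = 8118 - 809t for integer t.
p ≥ 0: smallest is -73634 mod 7338 = 7084 (at t = 11), with q = -781.

7084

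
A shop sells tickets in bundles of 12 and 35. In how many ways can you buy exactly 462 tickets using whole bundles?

Need nonnegative integers with 12j + 35k = 462.
gcd(12, 35) = 1, and 12·(3) + 35·(-1) = 1.
So (j₀, k₀) = (1386, -462); general j = 1386 + 35t, k = -462 - 12t.
j ≥ 0 ⇒ t ≥ -39; k ≥ 0 ⇒ t ≤ -39. That's 1 value of t.

1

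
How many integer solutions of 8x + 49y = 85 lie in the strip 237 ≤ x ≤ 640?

8

gcd(49, 8) = 1  (49 = 6*8 + 1, 8 = 8*1).
Back-substituting, 8*(-6) + 49*(1) = 1.
Scale by 85: particular solution (-510, 85); reduce x mod 49: (29, -3).
General solution: x = 29 + 49t, y = -3 - 8t for integer t.
237 ≤ 29 + 49t ≤ 640 gives t ∈ [5, 12], which is 8 values.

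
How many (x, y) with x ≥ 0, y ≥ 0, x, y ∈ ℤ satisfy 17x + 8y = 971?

7

gcd(17, 8):
  17 = 2×8 + 1
  8 = 8×1
so gcd(17, 8) = 1.
Back-substitute for Bézout coefficients:
  1 = 17 - 2×8
  ... = 17×(1) + 8×(-2)
Scale by 971: one solution is (971, -1942). Reduce x mod 8: (3, 115).
General: x = 3 + 8t, y = 115 - 17t.
x ≥ 0 ⇒ t ≥ 0; y ≥ 0 ⇒ t ≤ 6. So t ∈ [0, 6]: 7 solutions.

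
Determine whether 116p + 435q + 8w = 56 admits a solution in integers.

gcd(435, 116) = 29  (435 = 3·116 + 87, 116 = 1·87 + 29, 87 = 3·29).
gcd(29, 8) = 1.
1 divides 56, so integer solutions exist.

yes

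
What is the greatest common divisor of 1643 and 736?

gcd(1643, 736):
  1643 = 2·736 + 171
  736 = 4·171 + 52
  171 = 3·52 + 15
  52 = 3·15 + 7
  15 = 2·7 + 1
  7 = 7·1
so gcd(1643, 736) = 1.

1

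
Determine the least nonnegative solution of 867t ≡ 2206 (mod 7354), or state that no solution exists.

3582

gcd(7354, 867) = 1  (7354 = 8*867 + 418, 867 = 2*418 + 31, 418 = 13*31 + 15, 31 = 2*15 + 1, 15 = 15*1).
1 divides 2206, so solutions exist.
Back-substituting, 867*(475) + 7354*(-56) = 1.
So 867*(475) ≡ 1 (mod 7354); multiply by 2206: t ≡ 1047850 (mod 7354).
Smallest nonnegative: t = 1047850 mod 7354 = 3582.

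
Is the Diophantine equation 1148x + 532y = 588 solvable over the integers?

gcd(1148, 532) = 28  (1148 = 2×532 + 84, 532 = 6×84 + 28, 84 = 3×28).
28 divides 588, so integer solutions exist.

yes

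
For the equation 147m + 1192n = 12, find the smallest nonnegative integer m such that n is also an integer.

gcd(1192, 147) = 1  (1192 = 8·147 + 16, 147 = 9·16 + 3, 16 = 5·3 + 1, 3 = 3·1).
1 divides 12, so solutions exist.
Back-substituting, 147·(-373) + 1192·(46) = 1.
Scale by 12/1 = 12: (m₀, n₀) = (-4476, 552).
General solution: m = -4476 + 1192t, n = 552 - 147t for integer t.
m ≥ 0: smallest is -4476 mod 1192 = 292 (at t = 4), with n = -36.

292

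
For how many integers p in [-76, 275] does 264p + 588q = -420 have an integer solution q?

7

gcd(588, 264) = 12.
By Bézout, 264*(-20) + 588*(9) = 12.
Particular solution: (14, -7).
General solution: p = 14 + 49t, q = -7 - 22t for integer t.
-76 ≤ 14 + 49t ≤ 275 gives t ∈ [-1, 5], which is 7 values.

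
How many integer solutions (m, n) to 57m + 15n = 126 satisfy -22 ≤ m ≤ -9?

3

gcd(57, 15) = 3  (57 = 3×15 + 12, 15 = 1×12 + 3, 12 = 4×3).
Back-substituting, 57×(-1) + 15×(4) = 3.
Scale by 42: particular solution (-42, 168); reduce m mod 5: (3, -3).
General solution: m = 3 + 5t, n = -3 - 19t for integer t.
-22 ≤ 3 + 5t ≤ -9 gives t ∈ [-5, -3], which is 3 values.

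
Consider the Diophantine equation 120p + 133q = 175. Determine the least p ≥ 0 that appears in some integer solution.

gcd(133, 120) = 1  (133 = 1·120 + 13, 120 = 9·13 + 3, 13 = 4·3 + 1, 3 = 3·1).
1 divides 175, so solutions exist.
Back-substituting, 120·(-41) + 133·(37) = 1.
Scale by 175/1 = 175: (p₀, q₀) = (-7175, 6475).
General solution: p = -7175 + 133t, q = 6475 - 120t for integer t.
p ≥ 0: smallest is -7175 mod 133 = 7 (at t = 54), with q = -5.

7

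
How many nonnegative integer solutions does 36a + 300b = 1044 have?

2

gcd(300, 36) = 12.
By Bézout, 36*(-8) + 300*(1) = 12.
One solution: (4, 3).
General: a = 4 + 25t, b = 3 - 3t.
a ≥ 0 ⇒ t ≥ 0; b ≥ 0 ⇒ t ≤ 1. So t ∈ [0, 1]: 2 solutions.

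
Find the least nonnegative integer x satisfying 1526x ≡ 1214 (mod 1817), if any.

77

gcd(1817, 1526) = 1.
1 divides 1214, so solutions exist.
By Bézout, 1526×(256) + 1817×(-215) = 1.
So 1526×(256) ≡ 1 (mod 1817); multiply by 1214: x ≡ 310784 (mod 1817).
Smallest nonnegative: x = 310784 mod 1817 = 77.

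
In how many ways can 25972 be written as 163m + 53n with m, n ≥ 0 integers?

gcd(163, 53) = 1  (163 = 3*53 + 4, 53 = 13*4 + 1, 4 = 4*1).
Back-substituting, 163*(-13) + 53*(40) = 1.
Scale by 25972: one solution is (-337636, 1038880). Reduce m mod 53: (27, 407).
General: m = 27 + 53t, n = 407 - 163t.
m ≥ 0 ⇒ t ≥ 0; n ≥ 0 ⇒ t ≤ 2. So t ∈ [0, 2]: 3 solutions.

3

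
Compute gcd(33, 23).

gcd(33, 23) = 1  (33 = 1*23 + 10, 23 = 2*10 + 3, 10 = 3*3 + 1, 3 = 3*1).

1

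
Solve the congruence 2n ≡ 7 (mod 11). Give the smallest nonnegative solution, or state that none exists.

gcd(11, 2):
  11 = 5·2 + 1
  2 = 2·1
so gcd(11, 2) = 1.
1 divides 7, so solutions exist.
Back-substitute for Bézout coefficients:
  1 = 11 - 5·2
  ... = 2·(-5) + 11·(1)
So 2·(-5) ≡ 1 (mod 11); multiply by 7: n ≡ -35 (mod 11).
Smallest nonnegative: n = -35 mod 11 = 9.

9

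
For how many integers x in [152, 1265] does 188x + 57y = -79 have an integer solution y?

20

gcd(188, 57) = 1.
By Bézout, 188·(-10) + 57·(33) = 1.
Particular solution: (49, -163).
General solution: x = 49 + 57t, y = -163 - 188t for integer t.
152 ≤ 49 + 57t ≤ 1265 gives t ∈ [2, 21], which is 20 values.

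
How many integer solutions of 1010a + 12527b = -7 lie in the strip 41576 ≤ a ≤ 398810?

29

gcd(12527, 1010) = 1  (12527 = 12·1010 + 407, 1010 = 2·407 + 196, 407 = 2·196 + 15, 196 = 13·15 + 1, 15 = 15·1).
Back-substituting, 1010·(831) + 12527·(-67) = 1.
Scale by -7: particular solution (-5817, 469); reduce a mod 12527: (6710, -541).
General solution: a = 6710 + 12527t, b = -541 - 1010t for integer t.
41576 ≤ 6710 + 12527t ≤ 398810 gives t ∈ [3, 31], which is 29 values.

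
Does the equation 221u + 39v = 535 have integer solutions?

no

gcd(221, 39) = 13  (221 = 5·39 + 26, 39 = 1·26 + 13, 26 = 2·13).
13 does not divide 535 (remainder 2), so no integer solutions.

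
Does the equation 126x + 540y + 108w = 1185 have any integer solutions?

gcd(540, 126):
  540 = 4·126 + 36
  126 = 3·36 + 18
  36 = 2·18
so gcd(540, 126) = 18.
gcd(18, 108) = 18.
18 does not divide 1185 (remainder 15), so no integer solutions.

no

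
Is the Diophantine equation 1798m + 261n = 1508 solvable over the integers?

gcd(1798, 261) = 29.
29 divides 1508, so integer solutions exist.

yes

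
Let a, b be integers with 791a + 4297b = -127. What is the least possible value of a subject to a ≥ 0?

gcd(4297, 791) = 1  (4297 = 5·791 + 342, 791 = 2·342 + 107, 342 = 3·107 + 21, 107 = 5·21 + 2, 21 = 10·2 + 1, 2 = 2·1).
1 divides -127, so solutions exist.
Back-substituting, 791·(-2048) + 4297·(377) = 1.
Scale by -127/1 = -127: (a₀, b₀) = (260096, -47879).
General solution: a = 260096 + 4297t, b = -47879 - 791t for integer t.
a ≥ 0: smallest is 260096 mod 4297 = 2276 (at t = -60), with b = -419.

2276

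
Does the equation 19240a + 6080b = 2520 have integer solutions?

gcd(19240, 6080) = 40  (19240 = 3*6080 + 1000, 6080 = 6*1000 + 80, 1000 = 12*80 + 40, 80 = 2*40).
40 divides 2520, so integer solutions exist.

yes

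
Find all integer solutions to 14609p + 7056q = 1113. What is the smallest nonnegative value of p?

gcd(14609, 7056) = 7  (14609 = 2·7056 + 497, 7056 = 14·497 + 98, 497 = 5·98 + 7, 98 = 14·7).
7 divides 1113, so solutions exist.
Back-substituting, 14609·(71) + 7056·(-147) = 7.
Scale by 1113/7 = 159: (p₀, q₀) = (11289, -23373).
General solution: p = 11289 + 1008t, q = -23373 - 2087t for integer t.
p ≥ 0: smallest is 11289 mod 1008 = 201 (at t = -11), with q = -416.

201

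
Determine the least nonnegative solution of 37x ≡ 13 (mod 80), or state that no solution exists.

9

gcd(80, 37):
  80 = 2*37 + 6
  37 = 6*6 + 1
  6 = 6*1
so gcd(80, 37) = 1.
1 divides 13, so solutions exist.
Back-substitute for Bézout coefficients:
  1 = 37 - 6*6
  ... = 37*(13) + 80*(-6)
So 37*(13) ≡ 1 (mod 80); multiply by 13: x ≡ 169 (mod 80).
Smallest nonnegative: x = 169 mod 80 = 9.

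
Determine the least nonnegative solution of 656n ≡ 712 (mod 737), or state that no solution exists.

gcd(737, 656):
  737 = 1×656 + 81
  656 = 8×81 + 8
  81 = 10×8 + 1
  8 = 8×1
so gcd(737, 656) = 1.
1 divides 712, so solutions exist.
Back-substitute for Bézout coefficients:
  1 = 81 - 10×8
  ... = 656×(-91) + 737×(81)
So 656×(-91) ≡ 1 (mod 737); multiply by 712: n ≡ -64792 (mod 737).
Smallest nonnegative: n = -64792 mod 737 = 64.

64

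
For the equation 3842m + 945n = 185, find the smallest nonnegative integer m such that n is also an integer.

gcd(3842, 945) = 1  (3842 = 4*945 + 62, 945 = 15*62 + 15, 62 = 4*15 + 2, 15 = 7*2 + 1, 2 = 2*1).
1 divides 185, so solutions exist.
Back-substituting, 3842*(-442) + 945*(1797) = 1.
Scale by 185/1 = 185: (m₀, n₀) = (-81770, 332445).
General solution: m = -81770 + 945t, n = 332445 - 3842t for integer t.
m ≥ 0: smallest is -81770 mod 945 = 445 (at t = 87), with n = -1809.

445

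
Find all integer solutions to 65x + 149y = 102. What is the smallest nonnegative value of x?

gcd(149, 65):
  149 = 2·65 + 19
  65 = 3·19 + 8
  19 = 2·8 + 3
  8 = 2·3 + 2
  3 = 1·2 + 1
  2 = 2·1
so gcd(149, 65) = 1.
1 divides 102, so solutions exist.
Back-substitute for Bézout coefficients:
  1 = 3 - 1·2
  ... = 65·(-55) + 149·(24)
Scale by 102/1 = 102: (x₀, y₀) = (-5610, 2448).
General solution: x = -5610 + 149t, y = 2448 - 65t for integer t.
x ≥ 0: smallest is -5610 mod 149 = 52 (at t = 38), with y = -22.

52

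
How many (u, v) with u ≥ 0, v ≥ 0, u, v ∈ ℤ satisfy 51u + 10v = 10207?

20

gcd(51, 10) = 1  (51 = 5·10 + 1, 10 = 10·1).
Back-substituting, 51·(1) + 10·(-5) = 1.
Scale by 10207: one solution is (10207, -51035). Reduce u mod 10: (7, 985).
General: u = 7 + 10t, v = 985 - 51t.
u ≥ 0 ⇒ t ≥ 0; v ≥ 0 ⇒ t ≤ 19. So t ∈ [0, 19]: 20 solutions.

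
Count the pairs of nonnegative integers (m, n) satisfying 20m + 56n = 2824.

gcd(56, 20) = 4  (56 = 2*20 + 16, 20 = 1*16 + 4, 16 = 4*4).
Back-substituting, 20*(3) + 56*(-1) = 4.
Scale by 706: one solution is (2118, -706). Reduce m mod 14: (4, 49).
General: m = 4 + 14t, n = 49 - 5t.
m ≥ 0 ⇒ t ≥ 0; n ≥ 0 ⇒ t ≤ 9. So t ∈ [0, 9]: 10 solutions.

10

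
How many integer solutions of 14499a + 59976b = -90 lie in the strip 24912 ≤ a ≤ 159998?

20

gcd(59976, 14499) = 9  (59976 = 4·14499 + 1980, 14499 = 7·1980 + 639, 1980 = 3·639 + 63, 639 = 10·63 + 9, 63 = 7·9).
Back-substituting, 14499·(939) + 59976·(-227) = 9.
Scale by -10: particular solution (-9390, 2270); reduce a mod 6664: (3938, -952).
General solution: a = 3938 + 6664t, b = -952 - 1611t for integer t.
24912 ≤ 3938 + 6664t ≤ 159998 gives t ∈ [4, 23], which is 20 values.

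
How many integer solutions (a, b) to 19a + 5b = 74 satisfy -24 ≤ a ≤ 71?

20

gcd(19, 5) = 1  (19 = 3·5 + 4, 5 = 1·4 + 1, 4 = 4·1).
Back-substituting, 19·(-1) + 5·(4) = 1.
Scale by 74: particular solution (-74, 296); reduce a mod 5: (1, 11).
General solution: a = 1 + 5t, b = 11 - 19t for integer t.
-24 ≤ 1 + 5t ≤ 71 gives t ∈ [-5, 14], which is 20 values.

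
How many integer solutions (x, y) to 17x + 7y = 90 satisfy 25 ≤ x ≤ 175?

21

gcd(17, 7) = 1  (17 = 2×7 + 3, 7 = 2×3 + 1, 3 = 3×1).
Back-substituting, 17×(-2) + 7×(5) = 1.
Scale by 90: particular solution (-180, 450); reduce x mod 7: (2, 8).
General solution: x = 2 + 7t, y = 8 - 17t for integer t.
25 ≤ 2 + 7t ≤ 175 gives t ∈ [4, 24], which is 21 values.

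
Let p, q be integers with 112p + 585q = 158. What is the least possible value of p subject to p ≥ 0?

179

gcd(585, 112):
  585 = 5·112 + 25
  112 = 4·25 + 12
  25 = 2·12 + 1
  12 = 12·1
so gcd(585, 112) = 1.
1 divides 158, so solutions exist.
Back-substitute for Bézout coefficients:
  1 = 25 - 2·12
  ... = 112·(-47) + 585·(9)
Scale by 158/1 = 158: (p₀, q₀) = (-7426, 1422).
General solution: p = -7426 + 585t, q = 1422 - 112t for integer t.
p ≥ 0: smallest is -7426 mod 585 = 179 (at t = 13), with q = -34.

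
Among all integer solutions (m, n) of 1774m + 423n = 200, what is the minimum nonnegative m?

281

gcd(1774, 423) = 1  (1774 = 4·423 + 82, 423 = 5·82 + 13, 82 = 6·13 + 4, 13 = 3·4 + 1, 4 = 4·1).
1 divides 200, so solutions exist.
Back-substituting, 1774·(-98) + 423·(411) = 1.
Scale by 200/1 = 200: (m₀, n₀) = (-19600, 82200).
General solution: m = -19600 + 423t, n = 82200 - 1774t for integer t.
m ≥ 0: smallest is -19600 mod 423 = 281 (at t = 47), with n = -1178.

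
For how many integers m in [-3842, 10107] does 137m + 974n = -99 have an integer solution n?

gcd(974, 137) = 1  (974 = 7*137 + 15, 137 = 9*15 + 2, 15 = 7*2 + 1, 2 = 2*1).
Back-substituting, 137*(-455) + 974*(64) = 1.
Scale by -99: particular solution (45045, -6336); reduce m mod 974: (241, -34).
General solution: m = 241 + 974t, n = -34 - 137t for integer t.
-3842 ≤ 241 + 974t ≤ 10107 gives t ∈ [-4, 10], which is 15 values.

15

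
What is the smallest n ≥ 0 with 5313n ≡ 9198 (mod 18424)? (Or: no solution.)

gcd(18424, 5313) = 7  (18424 = 3×5313 + 2485, 5313 = 2×2485 + 343, 2485 = 7×343 + 84, 343 = 4×84 + 7, 84 = 12×7).
7 divides 9198, so solutions exist.
Back-substituting, 5313×(215) + 18424×(-62) = 7.
So 5313×(215) ≡ 7 (mod 18424); multiply by 1314: n ≡ 282510 (mod 2632).
Smallest nonnegative: n = 282510 mod 2632 = 886.

886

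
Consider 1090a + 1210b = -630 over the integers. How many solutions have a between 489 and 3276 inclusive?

gcd(1210, 1090):
  1210 = 1×1090 + 120
  1090 = 9×120 + 10
  120 = 12×10
so gcd(1210, 1090) = 10.
Back-substitute for Bézout coefficients:
  10 = 1090 - 9×120
  ... = 1090×(10) + 1210×(-9)
Scale by -63: particular solution (-630, 567); reduce a mod 121: (96, -87).
General solution: a = 96 + 121t, b = -87 - 109t for integer t.
489 ≤ 96 + 121t ≤ 3276 gives t ∈ [4, 26], which is 23 values.

23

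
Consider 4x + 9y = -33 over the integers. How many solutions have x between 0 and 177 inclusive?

gcd(9, 4) = 1  (9 = 2·4 + 1, 4 = 4·1).
Back-substituting, 4·(-2) + 9·(1) = 1.
Scale by -33: particular solution (66, -33); reduce x mod 9: (3, -5).
General solution: x = 3 + 9t, y = -5 - 4t for integer t.
0 ≤ 3 + 9t ≤ 177 gives t ∈ [0, 19], which is 20 values.

20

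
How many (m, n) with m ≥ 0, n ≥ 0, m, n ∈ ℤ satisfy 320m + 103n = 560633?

gcd(320, 103):
  320 = 3×103 + 11
  103 = 9×11 + 4
  11 = 2×4 + 3
  4 = 1×3 + 1
  3 = 3×1
so gcd(320, 103) = 1.
Back-substitute for Bézout coefficients:
  1 = 4 - 1×3
  ... = 320×(-28) + 103×(87)
Scale by 560633: one solution is (-15697724, 48775071). Reduce m mod 103: (94, 5151).
General: m = 94 + 103t, n = 5151 - 320t.
m ≥ 0 ⇒ t ≥ 0; n ≥ 0 ⇒ t ≤ 16. So t ∈ [0, 16]: 17 solutions.

17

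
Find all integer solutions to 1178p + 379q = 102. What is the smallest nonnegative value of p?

363

gcd(1178, 379):
  1178 = 3·379 + 41
  379 = 9·41 + 10
  41 = 4·10 + 1
  10 = 10·1
so gcd(1178, 379) = 1.
1 divides 102, so solutions exist.
Back-substitute for Bézout coefficients:
  1 = 41 - 4·10
  ... = 1178·(37) + 379·(-115)
Scale by 102/1 = 102: (p₀, q₀) = (3774, -11730).
General solution: p = 3774 + 379t, q = -11730 - 1178t for integer t.
p ≥ 0: smallest is 3774 mod 379 = 363 (at t = -9), with q = -1128.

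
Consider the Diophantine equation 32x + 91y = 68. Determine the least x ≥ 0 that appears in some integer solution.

gcd(91, 32) = 1  (91 = 2×32 + 27, 32 = 1×27 + 5, 27 = 5×5 + 2, 5 = 2×2 + 1, 2 = 2×1).
1 divides 68, so solutions exist.
Back-substituting, 32×(37) + 91×(-13) = 1.
Scale by 68/1 = 68: (x₀, y₀) = (2516, -884).
General solution: x = 2516 + 91t, y = -884 - 32t for integer t.
x ≥ 0: smallest is 2516 mod 91 = 59 (at t = -27), with y = -20.

59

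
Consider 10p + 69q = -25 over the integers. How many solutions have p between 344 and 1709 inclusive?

gcd(69, 10) = 1  (69 = 6×10 + 9, 10 = 1×9 + 1, 9 = 9×1).
Back-substituting, 10×(7) + 69×(-1) = 1.
Scale by -25: particular solution (-175, 25); reduce p mod 69: (32, -5).
General solution: p = 32 + 69t, q = -5 - 10t for integer t.
344 ≤ 32 + 69t ≤ 1709 gives t ∈ [5, 24], which is 20 values.

20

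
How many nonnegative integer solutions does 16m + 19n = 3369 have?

gcd(19, 16):
  19 = 1*16 + 3
  16 = 5*3 + 1
  3 = 3*1
so gcd(19, 16) = 1.
Back-substitute for Bézout coefficients:
  1 = 16 - 5*3
  ... = 16*(6) + 19*(-5)
Scale by 3369: one solution is (20214, -16845). Reduce m mod 19: (17, 163).
General: m = 17 + 19t, n = 163 - 16t.
m ≥ 0 ⇒ t ≥ 0; n ≥ 0 ⇒ t ≤ 10. So t ∈ [0, 10]: 11 solutions.

11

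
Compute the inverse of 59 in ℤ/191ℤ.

gcd(191, 59):
  191 = 3·59 + 14
  59 = 4·14 + 3
  14 = 4·3 + 2
  3 = 1·2 + 1
  2 = 2·1
so gcd(191, 59) = 1.
Back-substitute for Bézout coefficients:
  1 = 3 - 1·2
  ... = 59·(68) + 191·(-21)
So 59·68 ≡ 1 (mod 191), and 68 mod 191 = 68.

68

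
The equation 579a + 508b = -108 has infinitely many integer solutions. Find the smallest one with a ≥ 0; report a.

392

gcd(579, 508):
  579 = 1*508 + 71
  508 = 7*71 + 11
  71 = 6*11 + 5
  11 = 2*5 + 1
  5 = 5*1
so gcd(579, 508) = 1.
1 divides -108, so solutions exist.
Back-substitute for Bézout coefficients:
  1 = 11 - 2*5
  ... = 579*(-93) + 508*(106)
Scale by -108/1 = -108: (a₀, b₀) = (10044, -11448).
General solution: a = 10044 + 508t, b = -11448 - 579t for integer t.
a ≥ 0: smallest is 10044 mod 508 = 392 (at t = -19), with b = -447.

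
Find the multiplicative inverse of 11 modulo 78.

71

gcd(78, 11) = 1  (78 = 7·11 + 1, 11 = 11·1).
Back-substituting, 11·(-7) + 78·(1) = 1.
So 11·-7 ≡ 1 (mod 78), and -7 mod 78 = 71.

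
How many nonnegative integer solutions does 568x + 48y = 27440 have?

gcd(568, 48) = 8  (568 = 11·48 + 40, 48 = 1·40 + 8, 40 = 5·8).
Back-substituting, 568·(-1) + 48·(12) = 8.
Scale by 3430: one solution is (-3430, 41160). Reduce x mod 6: (2, 548).
General: x = 2 + 6t, y = 548 - 71t.
x ≥ 0 ⇒ t ≥ 0; y ≥ 0 ⇒ t ≤ 7. So t ∈ [0, 7]: 8 solutions.

8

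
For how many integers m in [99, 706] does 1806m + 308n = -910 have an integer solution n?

27

gcd(1806, 308):
  1806 = 5*308 + 266
  308 = 1*266 + 42
  266 = 6*42 + 14
  42 = 3*14
so gcd(1806, 308) = 14.
Back-substitute for Bézout coefficients:
  14 = 266 - 6*42
  ... = 1806*(7) + 308*(-41)
Scale by -65: particular solution (-455, 2665); reduce m mod 22: (7, -44).
General solution: m = 7 + 22t, n = -44 - 129t for integer t.
99 ≤ 7 + 22t ≤ 706 gives t ∈ [5, 31], which is 27 values.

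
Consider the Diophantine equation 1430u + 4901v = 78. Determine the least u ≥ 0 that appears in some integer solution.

gcd(4901, 1430):
  4901 = 3·1430 + 611
  1430 = 2·611 + 208
  611 = 2·208 + 195
  208 = 1·195 + 13
  195 = 15·13
so gcd(4901, 1430) = 13.
13 divides 78, so solutions exist.
Back-substitute for Bézout coefficients:
  13 = 208 - 1·195
  ... = 1430·(24) + 4901·(-7)
Scale by 78/13 = 6: (u₀, v₀) = (144, -42).
General solution: u = 144 + 377t, v = -42 - 110t for integer t.
u ≥ 0: smallest is 144 mod 377 = 144 (at t = 0), with v = -42.

144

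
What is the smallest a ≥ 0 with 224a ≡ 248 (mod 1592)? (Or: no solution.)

gcd(1592, 224) = 8  (1592 = 7·224 + 24, 224 = 9·24 + 8, 24 = 3·8).
8 divides 248, so solutions exist.
Back-substituting, 224·(64) + 1592·(-9) = 8.
So 224·(64) ≡ 8 (mod 1592); multiply by 31: a ≡ 1984 (mod 199).
Smallest nonnegative: a = 1984 mod 199 = 193.

193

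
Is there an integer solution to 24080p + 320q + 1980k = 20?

gcd(24080, 320) = 80  (24080 = 75·320 + 80, 320 = 4·80).
gcd(80, 1980) = 20.
20 divides 20, so integer solutions exist.

yes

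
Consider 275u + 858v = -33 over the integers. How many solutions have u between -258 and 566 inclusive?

11

gcd(858, 275) = 11  (858 = 3*275 + 33, 275 = 8*33 + 11, 33 = 3*11).
Back-substituting, 275*(25) + 858*(-8) = 11.
Scale by -3: particular solution (-75, 24); reduce u mod 78: (3, -1).
General solution: u = 3 + 78t, v = -1 - 25t for integer t.
-258 ≤ 3 + 78t ≤ 566 gives t ∈ [-3, 7], which is 11 values.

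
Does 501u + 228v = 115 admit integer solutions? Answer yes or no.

no

gcd(501, 228):
  501 = 2·228 + 45
  228 = 5·45 + 3
  45 = 15·3
so gcd(501, 228) = 3.
3 does not divide 115 (remainder 1), so no integer solutions.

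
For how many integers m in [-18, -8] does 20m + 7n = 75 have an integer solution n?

gcd(20, 7):
  20 = 2*7 + 6
  7 = 1*6 + 1
  6 = 6*1
so gcd(20, 7) = 1.
Back-substitute for Bézout coefficients:
  1 = 7 - 1*6
  ... = 20*(-1) + 7*(3)
Scale by 75: particular solution (-75, 225); reduce m mod 7: (2, 5).
General solution: m = 2 + 7t, n = 5 - 20t for integer t.
-18 ≤ 2 + 7t ≤ -8 gives t ∈ [-2, -2], which is 1 value.

1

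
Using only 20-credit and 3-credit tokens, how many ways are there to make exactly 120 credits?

Need nonnegative integers with 20j + 3k = 120.
gcd(20, 3) = 1, and 20·(-1) + 3·(7) = 1.
So (j₀, k₀) = (-120, 840); general j = -120 + 3t, k = 840 - 20t.
j ≥ 0 ⇒ t ≥ 40; k ≥ 0 ⇒ t ≤ 42. That's 3 values of t.

3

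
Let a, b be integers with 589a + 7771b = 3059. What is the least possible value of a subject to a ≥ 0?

gcd(7771, 589):
  7771 = 13·589 + 114
  589 = 5·114 + 19
  114 = 6·19
so gcd(7771, 589) = 19.
19 divides 3059, so solutions exist.
Back-substitute for Bézout coefficients:
  19 = 589 - 5·114
  ... = 589·(66) + 7771·(-5)
Scale by 3059/19 = 161: (a₀, b₀) = (10626, -805).
General solution: a = 10626 + 409t, b = -805 - 31t for integer t.
a ≥ 0: smallest is 10626 mod 409 = 401 (at t = -25), with b = -30.

401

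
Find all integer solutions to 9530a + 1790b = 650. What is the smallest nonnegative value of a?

gcd(9530, 1790):
  9530 = 5*1790 + 580
  1790 = 3*580 + 50
  580 = 11*50 + 30
  50 = 1*30 + 20
  30 = 1*20 + 10
  20 = 2*10
so gcd(9530, 1790) = 10.
10 divides 650, so solutions exist.
Back-substitute for Bézout coefficients:
  10 = 30 - 1*20
  ... = 9530*(71) + 1790*(-378)
Scale by 650/10 = 65: (a₀, b₀) = (4615, -24570).
General solution: a = 4615 + 179t, b = -24570 - 953t for integer t.
a ≥ 0: smallest is 4615 mod 179 = 140 (at t = -25), with b = -745.

140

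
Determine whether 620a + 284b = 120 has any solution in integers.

gcd(620, 284) = 4.
4 divides 120, so integer solutions exist.

yes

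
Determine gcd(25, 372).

gcd(372, 25):
  372 = 14*25 + 22
  25 = 1*22 + 3
  22 = 7*3 + 1
  3 = 3*1
so gcd(372, 25) = 1.

1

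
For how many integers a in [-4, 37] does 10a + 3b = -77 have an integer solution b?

gcd(10, 3) = 1.
By Bézout, 10·(1) + 3·(-3) = 1.
Particular solution: (1, -29).
General solution: a = 1 + 3t, b = -29 - 10t for integer t.
-4 ≤ 1 + 3t ≤ 37 gives t ∈ [-1, 12], which is 14 values.

14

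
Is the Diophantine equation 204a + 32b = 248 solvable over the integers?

gcd(204, 32):
  204 = 6*32 + 12
  32 = 2*12 + 8
  12 = 1*8 + 4
  8 = 2*4
so gcd(204, 32) = 4.
4 divides 248, so integer solutions exist.

yes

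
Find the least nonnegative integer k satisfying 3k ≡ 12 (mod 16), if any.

gcd(16, 3) = 1.
1 divides 12, so solutions exist.
By Bézout, 3×(-5) + 16×(1) = 1.
So 3×(-5) ≡ 1 (mod 16); multiply by 12: k ≡ -60 (mod 16).
Smallest nonnegative: k = -60 mod 16 = 4.

4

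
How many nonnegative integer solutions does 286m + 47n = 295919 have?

gcd(286, 47) = 1  (286 = 6×47 + 4, 47 = 11×4 + 3, 4 = 1×3 + 1, 3 = 3×1).
Back-substituting, 286×(12) + 47×(-73) = 1.
Scale by 295919: one solution is (3551028, -21602087). Reduce m mod 47: (37, 6071).
General: m = 37 + 47t, n = 6071 - 286t.
m ≥ 0 ⇒ t ≥ 0; n ≥ 0 ⇒ t ≤ 21. So t ∈ [0, 21]: 22 solutions.

22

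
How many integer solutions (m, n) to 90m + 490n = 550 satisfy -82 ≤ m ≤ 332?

9

gcd(490, 90) = 10.
By Bézout, 90·(11) + 490·(-2) = 10.
Particular solution: (17, -2).
General solution: m = 17 + 49t, n = -2 - 9t for integer t.
-82 ≤ 17 + 49t ≤ 332 gives t ∈ [-2, 6], which is 9 values.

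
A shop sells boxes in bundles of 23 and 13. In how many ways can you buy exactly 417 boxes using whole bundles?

Need nonnegative integers with 23j + 13k = 417.
gcd(23, 13) = 1, and 23·(4) + 13·(-7) = 1.
So (j₀, k₀) = (1668, -2919); general j = 1668 + 13t, k = -2919 - 23t.
j ≥ 0 ⇒ t ≥ -128; k ≥ 0 ⇒ t ≤ -127. That's 2 values of t.

2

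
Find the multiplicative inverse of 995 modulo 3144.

gcd(3144, 995):
  3144 = 3×995 + 159
  995 = 6×159 + 41
  159 = 3×41 + 36
  41 = 1×36 + 5
  36 = 7×5 + 1
  5 = 5×1
so gcd(3144, 995) = 1.
Back-substitute for Bézout coefficients:
  1 = 36 - 7×5
  ... = 995×(-613) + 3144×(194)
So 995×-613 ≡ 1 (mod 3144), and -613 mod 3144 = 2531.

2531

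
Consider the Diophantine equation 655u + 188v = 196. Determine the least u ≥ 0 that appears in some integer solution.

60

gcd(655, 188):
  655 = 3·188 + 91
  188 = 2·91 + 6
  91 = 15·6 + 1
  6 = 6·1
so gcd(655, 188) = 1.
1 divides 196, so solutions exist.
Back-substitute for Bézout coefficients:
  1 = 91 - 15·6
  ... = 655·(31) + 188·(-108)
Scale by 196/1 = 196: (u₀, v₀) = (6076, -21168).
General solution: u = 6076 + 188t, v = -21168 - 655t for integer t.
u ≥ 0: smallest is 6076 mod 188 = 60 (at t = -32), with v = -208.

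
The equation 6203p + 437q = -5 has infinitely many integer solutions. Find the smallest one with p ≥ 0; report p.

gcd(6203, 437):
  6203 = 14·437 + 85
  437 = 5·85 + 12
  85 = 7·12 + 1
  12 = 12·1
so gcd(6203, 437) = 1.
1 divides -5, so solutions exist.
Back-substitute for Bézout coefficients:
  1 = 85 - 7·12
  ... = 6203·(36) + 437·(-511)
Scale by -5/1 = -5: (p₀, q₀) = (-180, 2555).
General solution: p = -180 + 437t, q = 2555 - 6203t for integer t.
p ≥ 0: smallest is -180 mod 437 = 257 (at t = 1), with q = -3648.

257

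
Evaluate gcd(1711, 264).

gcd(1711, 264):
  1711 = 6×264 + 127
  264 = 2×127 + 10
  127 = 12×10 + 7
  10 = 1×7 + 3
  7 = 2×3 + 1
  3 = 3×1
so gcd(1711, 264) = 1.

1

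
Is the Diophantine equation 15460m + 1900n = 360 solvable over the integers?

gcd(15460, 1900) = 20  (15460 = 8×1900 + 260, 1900 = 7×260 + 80, 260 = 3×80 + 20, 80 = 4×20).
20 divides 360, so integer solutions exist.

yes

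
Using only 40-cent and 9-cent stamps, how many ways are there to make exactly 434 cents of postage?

Need nonnegative integers with 40j + 9k = 434.
gcd(40, 9) = 1, and 40·(-2) + 9·(9) = 1.
So (j₀, k₀) = (-868, 3906); general j = -868 + 9t, k = 3906 - 40t.
j ≥ 0 ⇒ t ≥ 97; k ≥ 0 ⇒ t ≤ 97. That's 1 value of t.

1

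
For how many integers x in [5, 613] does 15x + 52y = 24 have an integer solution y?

12

gcd(52, 15) = 1  (52 = 3*15 + 7, 15 = 2*7 + 1, 7 = 7*1).
Back-substituting, 15*(7) + 52*(-2) = 1.
Scale by 24: particular solution (168, -48); reduce x mod 52: (12, -3).
General solution: x = 12 + 52t, y = -3 - 15t for integer t.
5 ≤ 12 + 52t ≤ 613 gives t ∈ [0, 11], which is 12 values.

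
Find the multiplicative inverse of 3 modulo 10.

gcd(10, 3) = 1.
By Bézout, 3*(-3) + 10*(1) = 1.
So 3*-3 ≡ 1 (mod 10), and -3 mod 10 = 7.

7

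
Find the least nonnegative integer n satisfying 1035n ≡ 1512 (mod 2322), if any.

246

gcd(2322, 1035) = 9.
9 divides 1512, so solutions exist.
By Bézout, 1035·(-83) + 2322·(37) = 9.
So 1035·(-83) ≡ 9 (mod 2322); multiply by 168: n ≡ -13944 (mod 258).
Smallest nonnegative: n = -13944 mod 258 = 246.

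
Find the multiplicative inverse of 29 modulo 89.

43

gcd(89, 29) = 1  (89 = 3·29 + 2, 29 = 14·2 + 1, 2 = 2·1).
Back-substituting, 29·(43) + 89·(-14) = 1.
So 29·43 ≡ 1 (mod 89), and 43 mod 89 = 43.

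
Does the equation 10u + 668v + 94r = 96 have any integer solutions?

yes

gcd(668, 10) = 2  (668 = 66·10 + 8, 10 = 1·8 + 2, 8 = 4·2).
gcd(2, 94) = 2.
2 divides 96, so integer solutions exist.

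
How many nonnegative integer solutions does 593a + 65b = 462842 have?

12

gcd(593, 65) = 1  (593 = 9·65 + 8, 65 = 8·8 + 1, 8 = 8·1).
Back-substituting, 593·(-8) + 65·(73) = 1.
Scale by 462842: one solution is (-3702736, 33787466). Reduce a mod 65: (54, 6628).
General: a = 54 + 65t, b = 6628 - 593t.
a ≥ 0 ⇒ t ≥ 0; b ≥ 0 ⇒ t ≤ 11. So t ∈ [0, 11]: 12 solutions.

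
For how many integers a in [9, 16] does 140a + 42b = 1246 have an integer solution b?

2

gcd(140, 42) = 14.
By Bézout, 140·(1) + 42·(-3) = 14.
Particular solution: (2, 23).
General solution: a = 2 + 3t, b = 23 - 10t for integer t.
9 ≤ 2 + 3t ≤ 16 gives t ∈ [3, 4], which is 2 values.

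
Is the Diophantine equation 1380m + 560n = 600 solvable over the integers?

yes

gcd(1380, 560) = 20.
20 divides 600, so integer solutions exist.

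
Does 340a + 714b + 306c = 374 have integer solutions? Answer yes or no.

yes

gcd(714, 340) = 34  (714 = 2×340 + 34, 340 = 10×34).
gcd(34, 306) = 34.
34 divides 374, so integer solutions exist.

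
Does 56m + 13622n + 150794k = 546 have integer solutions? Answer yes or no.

yes

gcd(13622, 56) = 14.
gcd(14, 150794) = 14.
14 divides 546, so integer solutions exist.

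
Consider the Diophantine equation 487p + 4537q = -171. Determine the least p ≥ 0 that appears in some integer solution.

gcd(4537, 487) = 1  (4537 = 9·487 + 154, 487 = 3·154 + 25, 154 = 6·25 + 4, 25 = 6·4 + 1, 4 = 4·1).
1 divides -171, so solutions exist.
Back-substituting, 487·(1090) + 4537·(-117) = 1.
Scale by -171/1 = -171: (p₀, q₀) = (-186390, 20007).
General solution: p = -186390 + 4537t, q = 20007 - 487t for integer t.
p ≥ 0: smallest is -186390 mod 4537 = 4164 (at t = 42), with q = -447.

4164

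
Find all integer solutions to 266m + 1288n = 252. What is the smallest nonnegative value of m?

30

gcd(1288, 266):
  1288 = 4×266 + 224
  266 = 1×224 + 42
  224 = 5×42 + 14
  42 = 3×14
so gcd(1288, 266) = 14.
14 divides 252, so solutions exist.
Back-substitute for Bézout coefficients:
  14 = 224 - 5×42
  ... = 266×(-29) + 1288×(6)
Scale by 252/14 = 18: (m₀, n₀) = (-522, 108).
General solution: m = -522 + 92t, n = 108 - 19t for integer t.
m ≥ 0: smallest is -522 mod 92 = 30 (at t = 6), with n = -6.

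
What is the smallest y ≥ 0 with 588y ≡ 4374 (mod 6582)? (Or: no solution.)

444

gcd(6582, 588) = 6  (6582 = 11*588 + 114, 588 = 5*114 + 18, 114 = 6*18 + 6, 18 = 3*6).
6 divides 4374, so solutions exist.
Back-substituting, 588*(-347) + 6582*(31) = 6.
So 588*(-347) ≡ 6 (mod 6582); multiply by 729: y ≡ -252963 (mod 1097).
Smallest nonnegative: y = -252963 mod 1097 = 444.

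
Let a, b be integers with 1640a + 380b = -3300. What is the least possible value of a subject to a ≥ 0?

gcd(1640, 380) = 20.
20 divides -3300, so solutions exist.
By Bézout, 1640·(-3) + 380·(13) = 20.
Scale by -3300/20 = -165: (a₀, b₀) = (495, -2145).
General solution: a = 495 + 19t, b = -2145 - 82t for integer t.
a ≥ 0: smallest is 495 mod 19 = 1 (at t = -26), with b = -13.

1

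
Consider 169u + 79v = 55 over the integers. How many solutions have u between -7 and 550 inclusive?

7

gcd(169, 79):
  169 = 2*79 + 11
  79 = 7*11 + 2
  11 = 5*2 + 1
  2 = 2*1
so gcd(169, 79) = 1.
Back-substitute for Bézout coefficients:
  1 = 11 - 5*2
  ... = 169*(36) + 79*(-77)
Scale by 55: particular solution (1980, -4235); reduce u mod 79: (5, -10).
General solution: u = 5 + 79t, v = -10 - 169t for integer t.
-7 ≤ 5 + 79t ≤ 550 gives t ∈ [0, 6], which is 7 values.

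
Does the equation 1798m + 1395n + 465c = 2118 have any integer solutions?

no

gcd(1798, 1395):
  1798 = 1*1395 + 403
  1395 = 3*403 + 186
  403 = 2*186 + 31
  186 = 6*31
so gcd(1798, 1395) = 31.
gcd(31, 465) = 31.
31 does not divide 2118 (remainder 10), so no integer solutions.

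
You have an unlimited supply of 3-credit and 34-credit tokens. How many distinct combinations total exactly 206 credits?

2

Need nonnegative integers with 3j + 34k = 206.
gcd(3, 34) = 1, and 3·(-11) + 34·(1) = 1.
So (j₀, k₀) = (-2266, 206); general j = -2266 + 34t, k = 206 - 3t.
j ≥ 0 ⇒ t ≥ 67; k ≥ 0 ⇒ t ≤ 68. That's 2 values of t.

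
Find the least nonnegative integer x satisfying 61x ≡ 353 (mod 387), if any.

323

gcd(387, 61) = 1  (387 = 6×61 + 21, 61 = 2×21 + 19, 21 = 1×19 + 2, 19 = 9×2 + 1, 2 = 2×1).
1 divides 353, so solutions exist.
Back-substituting, 61×(184) + 387×(-29) = 1.
So 61×(184) ≡ 1 (mod 387); multiply by 353: x ≡ 64952 (mod 387).
Smallest nonnegative: x = 64952 mod 387 = 323.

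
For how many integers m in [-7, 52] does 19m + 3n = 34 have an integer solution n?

20

gcd(19, 3) = 1  (19 = 6*3 + 1, 3 = 3*1).
Back-substituting, 19*(1) + 3*(-6) = 1.
Scale by 34: particular solution (34, -204); reduce m mod 3: (1, 5).
General solution: m = 1 + 3t, n = 5 - 19t for integer t.
-7 ≤ 1 + 3t ≤ 52 gives t ∈ [-2, 17], which is 20 values.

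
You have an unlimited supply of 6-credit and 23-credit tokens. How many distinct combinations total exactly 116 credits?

Need nonnegative integers with 6j + 23k = 116.
gcd(6, 23) = 1, and 6·(4) + 23·(-1) = 1.
So (j₀, k₀) = (464, -116); general j = 464 + 23t, k = -116 - 6t.
j ≥ 0 ⇒ t ≥ -20; k ≥ 0 ⇒ t ≤ -20. That's 1 value of t.

1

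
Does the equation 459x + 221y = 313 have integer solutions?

no

gcd(459, 221) = 17.
17 does not divide 313 (remainder 7), so no integer solutions.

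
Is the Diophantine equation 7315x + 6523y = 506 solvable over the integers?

gcd(7315, 6523):
  7315 = 1×6523 + 792
  6523 = 8×792 + 187
  792 = 4×187 + 44
  187 = 4×44 + 11
  44 = 4×11
so gcd(7315, 6523) = 11.
11 divides 506, so integer solutions exist.

yes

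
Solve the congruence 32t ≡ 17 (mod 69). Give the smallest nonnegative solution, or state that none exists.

7

gcd(69, 32) = 1  (69 = 2·32 + 5, 32 = 6·5 + 2, 5 = 2·2 + 1, 2 = 2·1).
1 divides 17, so solutions exist.
Back-substituting, 32·(-28) + 69·(13) = 1.
So 32·(-28) ≡ 1 (mod 69); multiply by 17: t ≡ -476 (mod 69).
Smallest nonnegative: t = -476 mod 69 = 7.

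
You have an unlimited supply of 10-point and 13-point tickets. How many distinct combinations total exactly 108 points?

1

Need nonnegative integers with 10j + 13k = 108.
gcd(10, 13) = 1, and 10·(4) + 13·(-3) = 1.
So (j₀, k₀) = (432, -324); general j = 432 + 13t, k = -324 - 10t.
j ≥ 0 ⇒ t ≥ -33; k ≥ 0 ⇒ t ≤ -33. That's 1 value of t.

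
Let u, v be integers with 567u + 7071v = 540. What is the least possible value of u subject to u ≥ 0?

1909

gcd(7071, 567) = 3  (7071 = 12×567 + 267, 567 = 2×267 + 33, 267 = 8×33 + 3, 33 = 11×3).
3 divides 540, so solutions exist.
Back-substituting, 567×(-212) + 7071×(17) = 3.
Scale by 540/3 = 180: (u₀, v₀) = (-38160, 3060).
General solution: u = -38160 + 2357t, v = 3060 - 189t for integer t.
u ≥ 0: smallest is -38160 mod 2357 = 1909 (at t = 17), with v = -153.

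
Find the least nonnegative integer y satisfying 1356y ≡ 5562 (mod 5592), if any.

gcd(5592, 1356):
  5592 = 4·1356 + 168
  1356 = 8·168 + 12
  168 = 14·12
so gcd(5592, 1356) = 12.
12 does not divide 5562, so the congruence has no solution.

no solution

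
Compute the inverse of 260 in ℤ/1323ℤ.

gcd(1323, 260) = 1.
By Bézout, 260*(575) + 1323*(-113) = 1.
So 260*575 ≡ 1 (mod 1323), and 575 mod 1323 = 575.

575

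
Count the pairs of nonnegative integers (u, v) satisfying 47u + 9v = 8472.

20

gcd(47, 9) = 1.
By Bézout, 47*(-4) + 9*(21) = 1.
One solution: (6, 910).
General: u = 6 + 9t, v = 910 - 47t.
u ≥ 0 ⇒ t ≥ 0; v ≥ 0 ⇒ t ≤ 19. So t ∈ [0, 19]: 20 solutions.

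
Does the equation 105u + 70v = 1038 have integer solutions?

gcd(105, 70):
  105 = 1×70 + 35
  70 = 2×35
so gcd(105, 70) = 35.
35 does not divide 1038 (remainder 23), so no integer solutions.

no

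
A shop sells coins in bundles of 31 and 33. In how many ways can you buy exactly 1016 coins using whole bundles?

Need nonnegative integers with 31j + 33k = 1016.
gcd(31, 33) = 1, and 31·(16) + 33·(-15) = 1.
So (j₀, k₀) = (16256, -15240); general j = 16256 + 33t, k = -15240 - 31t.
j ≥ 0 ⇒ t ≥ -492; k ≥ 0 ⇒ t ≤ -492. That's 1 value of t.

1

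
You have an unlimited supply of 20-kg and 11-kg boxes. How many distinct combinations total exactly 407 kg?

2

Need nonnegative integers with 20j + 11k = 407.
gcd(20, 11) = 1, and 20·(5) + 11·(-9) = 1.
So (j₀, k₀) = (2035, -3663); general j = 2035 + 11t, k = -3663 - 20t.
j ≥ 0 ⇒ t ≥ -185; k ≥ 0 ⇒ t ≤ -184. That's 2 values of t.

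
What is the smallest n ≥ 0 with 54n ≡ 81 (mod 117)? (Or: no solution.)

gcd(117, 54) = 9  (117 = 2*54 + 9, 54 = 6*9).
9 divides 81, so solutions exist.
Back-substituting, 54*(-2) + 117*(1) = 9.
So 54*(-2) ≡ 9 (mod 117); multiply by 9: n ≡ -18 (mod 13).
Smallest nonnegative: n = -18 mod 13 = 8.

8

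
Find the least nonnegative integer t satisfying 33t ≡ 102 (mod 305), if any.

114

gcd(305, 33):
  305 = 9·33 + 8
  33 = 4·8 + 1
  8 = 8·1
so gcd(305, 33) = 1.
1 divides 102, so solutions exist.
Back-substitute for Bézout coefficients:
  1 = 33 - 4·8
  ... = 33·(37) + 305·(-4)
So 33·(37) ≡ 1 (mod 305); multiply by 102: t ≡ 3774 (mod 305).
Smallest nonnegative: t = 3774 mod 305 = 114.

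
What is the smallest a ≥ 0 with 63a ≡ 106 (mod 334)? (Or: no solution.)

gcd(334, 63):
  334 = 5*63 + 19
  63 = 3*19 + 6
  19 = 3*6 + 1
  6 = 6*1
so gcd(334, 63) = 1.
1 divides 106, so solutions exist.
Back-substitute for Bézout coefficients:
  1 = 19 - 3*6
  ... = 63*(-53) + 334*(10)
So 63*(-53) ≡ 1 (mod 334); multiply by 106: a ≡ -5618 (mod 334).
Smallest nonnegative: a = -5618 mod 334 = 60.

60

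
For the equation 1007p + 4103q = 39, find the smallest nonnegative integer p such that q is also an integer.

gcd(4103, 1007):
  4103 = 4·1007 + 75
  1007 = 13·75 + 32
  75 = 2·32 + 11
  32 = 2·11 + 10
  11 = 1·10 + 1
  10 = 10·1
so gcd(4103, 1007) = 1.
1 divides 39, so solutions exist.
Back-substitute for Bézout coefficients:
  1 = 11 - 1·10
  ... = 1007·(-383) + 4103·(94)
Scale by 39/1 = 39: (p₀, q₀) = (-14937, 3666).
General solution: p = -14937 + 4103t, q = 3666 - 1007t for integer t.
p ≥ 0: smallest is -14937 mod 4103 = 1475 (at t = 4), with q = -362.

1475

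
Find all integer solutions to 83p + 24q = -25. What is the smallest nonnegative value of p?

13

gcd(83, 24) = 1  (83 = 3×24 + 11, 24 = 2×11 + 2, 11 = 5×2 + 1, 2 = 2×1).
1 divides -25, so solutions exist.
Back-substituting, 83×(11) + 24×(-38) = 1.
Scale by -25/1 = -25: (p₀, q₀) = (-275, 950).
General solution: p = -275 + 24t, q = 950 - 83t for integer t.
p ≥ 0: smallest is -275 mod 24 = 13 (at t = 12), with q = -46.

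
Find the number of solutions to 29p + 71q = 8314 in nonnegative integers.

4

gcd(71, 29) = 1.
By Bézout, 29×(-22) + 71×(9) = 1.
One solution: (59, 93).
General: p = 59 + 71t, q = 93 - 29t.
p ≥ 0 ⇒ t ≥ 0; q ≥ 0 ⇒ t ≤ 3. So t ∈ [0, 3]: 4 solutions.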